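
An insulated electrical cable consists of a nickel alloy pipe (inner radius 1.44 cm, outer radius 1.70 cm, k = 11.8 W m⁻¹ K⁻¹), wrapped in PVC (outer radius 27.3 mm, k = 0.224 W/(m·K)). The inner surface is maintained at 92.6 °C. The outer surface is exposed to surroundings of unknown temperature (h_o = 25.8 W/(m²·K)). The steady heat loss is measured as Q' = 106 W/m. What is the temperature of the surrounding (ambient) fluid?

T_out = 32.7 °C

Series resistances:
  R'_nickel alloy = ln(0.0170/0.0144)/(2πk) = 0.1660/(2π·11.8) = 0.002239 m·K/W
  R'_PVC = ln(0.0273/0.0170)/(2πk) = 0.4737/(2π·0.224) = 0.3366 m·K/W
  R'_conv,out = 1/(2πr h) = 1/(2π·0.0273·25.8) = 0.2260 m·K/W
ΣR = 0.5648 m·K/W
ΔT = Q'·ΣR = 106 × 0.5648 = 59.87 K
Heat flows outward, so T_out = T_in − ΔT = 92.6 − 59.87 = 32.7 °C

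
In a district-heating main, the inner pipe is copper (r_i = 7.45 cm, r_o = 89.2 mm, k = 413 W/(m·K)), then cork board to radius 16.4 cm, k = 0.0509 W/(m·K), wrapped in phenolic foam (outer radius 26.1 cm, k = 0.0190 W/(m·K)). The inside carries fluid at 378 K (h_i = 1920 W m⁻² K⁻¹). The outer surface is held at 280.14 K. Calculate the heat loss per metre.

Treat each layer as a resistance in series:
  R'_conv,in = 1/(2πr h) = 1/(2π·0.0745·1920) = 0.001113 m·K/W
  R'_copper = ln(0.0892/0.0745)/(2πk) = 0.1801/(2π·413) = 6.940×10^-5 m·K/W
  R'_cork board = ln(0.164/0.0892)/(2πk) = 0.6090/(2π·0.0509) = 1.904 m·K/W
  R'_phenolic foam = ln(0.261/0.164)/(2πk) = 0.4647/(2π·0.0190) = 3.892 m·K/W
ΣR = 0.001113 + 6.940×10^-5 + 1.904 + 3.892 = 5.797 m·K/W
Q' = ΔT/ΣR = (378 K − 280.14 K)/5.797 = 16.9 W/m

Q' = 16.9 W/m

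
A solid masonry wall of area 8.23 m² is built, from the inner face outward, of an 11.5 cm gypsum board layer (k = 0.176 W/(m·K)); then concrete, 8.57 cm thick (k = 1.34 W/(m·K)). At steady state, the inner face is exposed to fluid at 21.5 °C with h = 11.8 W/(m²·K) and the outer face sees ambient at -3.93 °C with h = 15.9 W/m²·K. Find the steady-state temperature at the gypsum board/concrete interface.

Treat each layer as a resistance in series:
  R_conv,in = 1/(hA) = 1/(11.8·8.23) = 0.01030 K/W
  R_gypsum board = L/(kA) = 0.115/(0.176·8.23) = 0.07939 K/W
  R_concrete = L/(kA) = 0.0857/(1.34·8.23) = 0.007771 K/W
  R_conv,out = 1/(hA) = 1/(15.9·8.23) = 0.007642 K/W
ΣR = 0.01030 + 0.07939 + 0.007771 + 0.007642 = 0.1051 K/W
Q = ΔT/ΣR = (21.5 °C − -3.93 °C)/0.1051 = 242.0 W
From the inner boundary to the gypsum board/concrete interface, ΣR_partial = 0.08969 K/W.
T_interface = T_in − Q·ΣR_partial = 21.5 °C − (242.0)(0.08969) = -0.20 °C

T = -0.20 °C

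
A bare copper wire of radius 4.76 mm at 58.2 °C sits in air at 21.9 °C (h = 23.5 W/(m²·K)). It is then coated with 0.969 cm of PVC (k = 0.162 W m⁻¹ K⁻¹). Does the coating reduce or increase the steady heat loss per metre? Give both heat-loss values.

reduces: 25.5 → 23.3 W/m

Critical radius for a cylinder: r_cr = k/h = 0.00689 m = 0.689 cm.
Outer radius after coating: r₂ = 0.00476 + 0.00969 = 0.01445 m.
r₁ < r_cr < r₂: heat loss rises to a maximum at r_cr then falls. Whether the coating helps depends on whether Q(r₂) has dropped back below Q(r₁).
Bare: R = 1/(2πr₁h) = 1.423 m·K/W; Q = 36.3/1.423 = 25.5 W/m.
Coated: R = R_cond + R_conv = 1.560 m·K/W; Q = 36.3/1.560 = 23.3 W/m.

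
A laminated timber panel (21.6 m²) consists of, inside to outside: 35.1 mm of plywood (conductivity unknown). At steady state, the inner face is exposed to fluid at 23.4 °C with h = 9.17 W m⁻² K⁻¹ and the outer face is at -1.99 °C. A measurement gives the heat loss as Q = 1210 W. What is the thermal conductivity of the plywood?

k = 0.102 W/m·K

ΣR = ΔT/Q = |23.4 − -1.99|/1210 = 0.02098 K/W
Known resistances:
  R_conv,in = 1/(hA) = 1/(9.17·21.6) = 0.005049 K/W
R_plywood = ΣR − ΣR_known = 0.02098 − 0.005049 = 0.01593 K/W
L/(kA) = 0.01593 ⇒ k = 0.0351/(0.01593·21.6) = 0.102 W/m·K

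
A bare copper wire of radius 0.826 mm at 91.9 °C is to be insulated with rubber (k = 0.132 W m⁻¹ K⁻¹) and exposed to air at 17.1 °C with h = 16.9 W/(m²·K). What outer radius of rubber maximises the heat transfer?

r_cr = 0.781 cm

For a cylinder, r_cr = k_ins/h = 0.132/16.9 = 0.00781 m = 0.781 cm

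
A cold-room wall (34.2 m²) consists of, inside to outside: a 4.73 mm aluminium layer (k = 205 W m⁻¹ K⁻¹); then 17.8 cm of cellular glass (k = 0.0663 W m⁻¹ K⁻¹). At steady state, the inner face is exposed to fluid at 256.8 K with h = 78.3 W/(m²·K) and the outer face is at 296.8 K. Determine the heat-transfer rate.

Treat each layer as a resistance in series:
  R_conv,in = 1/(hA) = 1/(78.3·34.2) = 3.734×10^-4 K/W
  R_aluminium = L/(kA) = 0.00473/(205·34.2) = 6.747×10^-7 K/W
  R_cellular glass = L/(kA) = 0.178/(0.0663·34.2) = 0.07850 K/W
ΣR = 3.734×10^-4 + 6.747×10^-7 + 0.07850 = 0.07887 K/W
Q = ΔT/ΣR = (256.8 K − 296.8 K)/0.07887 = -507 W
(Negative Q ⇒ heat flows inward; heat gain = 507 W.)

Q = 507 W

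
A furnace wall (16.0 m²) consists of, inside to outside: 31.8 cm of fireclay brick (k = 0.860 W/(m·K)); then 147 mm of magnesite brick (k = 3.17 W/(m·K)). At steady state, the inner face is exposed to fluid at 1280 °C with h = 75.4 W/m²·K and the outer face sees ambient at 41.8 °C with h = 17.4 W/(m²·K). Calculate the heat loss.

Q = 40700 W

Treat each layer as a resistance in series:
  R_conv,in = 1/(hA) = 1/(75.4·16.0) = 8.289×10^-4 K/W
  R_fireclay brick = L/(kA) = 0.318/(0.860·16.0) = 0.02311 K/W
  R_magnesite brick = L/(kA) = 0.147/(3.17·16.0) = 0.002898 K/W
  R_conv,out = 1/(hA) = 1/(17.4·16.0) = 0.003592 K/W
ΣR = 8.289×10^-4 + 0.02311 + 0.002898 + 0.003592 = 0.03043 K/W
Q = ΔT/ΣR = (1280 °C − 41.8 °C)/0.03043 = 40700 W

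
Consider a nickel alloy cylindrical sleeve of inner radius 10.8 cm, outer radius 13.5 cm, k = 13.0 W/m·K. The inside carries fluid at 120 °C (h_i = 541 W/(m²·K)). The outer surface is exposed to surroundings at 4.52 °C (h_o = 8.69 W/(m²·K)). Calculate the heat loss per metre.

Q' = 818 W/m

Resistance network (inner→outer):
  R'_conv,in = 1/(2πr h) = 1/(2π·0.108·541) = 0.002724 m·K/W
  R'_nickel alloy = ln(0.135/0.108)/(2πk) = 0.2231/(2π·13.0) = 0.002732 m·K/W
  R'_conv,out = 1/(2πr h) = 1/(2π·0.135·8.69) = 0.1357 m·K/W
ΣR = 0.002724 + 0.002732 + 0.1357 = 0.1412 m·K/W
Q' = ΔT/ΣR = (120 °C − 4.52 °C)/0.1412 = 818 W/m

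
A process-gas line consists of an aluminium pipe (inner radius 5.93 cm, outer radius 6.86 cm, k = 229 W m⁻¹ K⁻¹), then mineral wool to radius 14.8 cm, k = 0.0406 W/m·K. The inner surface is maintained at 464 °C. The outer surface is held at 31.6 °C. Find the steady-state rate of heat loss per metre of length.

Treat each layer as a resistance in series:
  R'_aluminium = ln(0.0686/0.0593)/(2πk) = 0.1457/(2π·229) = 1.012×10^-4 m·K/W
  R'_mineral wool = ln(0.148/0.0686)/(2πk) = 0.7689/(2π·0.0406) = 3.014 m·K/W
ΣR = 1.012×10^-4 + 3.014 = 3.014 m·K/W
Q' = ΔT/ΣR = (464 °C − 31.6 °C)/3.014 = 143 W/m

Q' = 143 W/m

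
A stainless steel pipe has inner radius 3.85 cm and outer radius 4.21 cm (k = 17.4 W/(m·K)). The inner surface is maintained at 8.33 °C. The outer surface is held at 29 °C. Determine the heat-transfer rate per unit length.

Q' = 25300 W/m

Q' = 2πk·ΔT/ln(r₂/r₁) = 2π × 17.4 × 20.67 / ln(0.0421/0.0385) = 25300 W/m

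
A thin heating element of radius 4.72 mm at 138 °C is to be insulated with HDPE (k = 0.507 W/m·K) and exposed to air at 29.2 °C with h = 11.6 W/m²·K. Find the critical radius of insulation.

For a cylinder, r_cr = k_ins/h = 0.507/11.6 = 0.0437 m = 4.37 cm

r_cr = 4.37 cm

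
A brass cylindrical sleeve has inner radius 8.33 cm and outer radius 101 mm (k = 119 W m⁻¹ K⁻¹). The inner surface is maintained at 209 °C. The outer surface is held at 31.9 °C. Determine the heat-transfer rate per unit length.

Q' = 687 kW/m

Q' = 2πk·ΔT/ln(r₂/r₁) = 2π × 119 × 177.1 / ln(0.101/0.0833) = 6.87×10^5 W/m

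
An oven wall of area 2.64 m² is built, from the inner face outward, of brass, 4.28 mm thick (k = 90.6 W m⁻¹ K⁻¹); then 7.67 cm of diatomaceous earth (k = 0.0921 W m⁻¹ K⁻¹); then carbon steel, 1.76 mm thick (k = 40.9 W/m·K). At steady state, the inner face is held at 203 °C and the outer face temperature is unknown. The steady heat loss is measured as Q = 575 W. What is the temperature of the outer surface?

T_out = 21.6 °C

Sum the resistances:
  R_brass = L/(kA) = 0.00428/(90.6·2.64) = 1.789×10^-5 K/W
  R_diatomaceous earth = L/(kA) = 0.0767/(0.0921·2.64) = 0.3155 K/W
  R_carbon steel = L/(kA) = 0.00176/(40.9·2.64) = 1.630×10^-5 K/W
ΣR = 0.3155 K/W
ΔT = Q·ΣR = 575 × 0.3155 = 181.4 K
Heat flows outward, so T_out = T_in − ΔT = 203 − 181.4 = 21.6 °C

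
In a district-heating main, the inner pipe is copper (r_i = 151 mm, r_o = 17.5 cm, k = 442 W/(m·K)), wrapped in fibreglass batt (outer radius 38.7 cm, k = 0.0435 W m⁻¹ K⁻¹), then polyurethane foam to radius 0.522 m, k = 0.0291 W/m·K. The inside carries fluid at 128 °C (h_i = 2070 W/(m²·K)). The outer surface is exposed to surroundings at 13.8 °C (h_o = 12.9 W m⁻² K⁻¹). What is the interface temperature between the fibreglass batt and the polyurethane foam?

Resistance network (inner→outer):
  R'_conv,in = 1/(2πr h) = 1/(2π·0.151·2070) = 5.092×10^-4 m·K/W
  R'_copper = ln(0.175/0.151)/(2πk) = 0.1475/(2π·442) = 5.311×10^-5 m·K/W
  R'_fibreglass batt = ln(0.387/0.175)/(2πk) = 0.7936/(2π·0.0435) = 2.904 m·K/W
  R'_polyurethane foam = ln(0.522/0.387)/(2πk) = 0.2992/(2π·0.0291) = 1.637 m·K/W
  R'_conv,out = 1/(2πr h) = 1/(2π·0.522·12.9) = 0.02364 m·K/W
ΣR = 5.092×10^-4 + 5.311×10^-5 + 2.904 + 1.637 + 0.02364 = 4.565 m·K/W
Q' = ΔT/ΣR = (128 °C − 13.8 °C)/4.565 = 25.02 W/m
From the inner boundary to the fibreglass batt/polyurethane foam interface, ΣR_partial = 2.905 m·K/W.
T_interface = T_in − Q'·ΣR_partial = 128 °C − (25.02)(2.905) = 55.3 °C

T = 55.3 °C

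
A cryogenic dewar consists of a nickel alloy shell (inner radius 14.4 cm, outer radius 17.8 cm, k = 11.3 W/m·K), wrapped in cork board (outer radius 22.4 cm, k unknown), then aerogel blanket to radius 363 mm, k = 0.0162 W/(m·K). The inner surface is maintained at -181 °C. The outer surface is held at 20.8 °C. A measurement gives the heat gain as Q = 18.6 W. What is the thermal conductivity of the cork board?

k = 0.0376 W/m·K

ΣR = ΔT/Q = |-181 − 20.8|/18.6 = 10.85 K/W
Known resistances:
  R_nickel alloy = (1/0.144 − 1/0.178)/(4πk) = 1.326/(4π·11.3) = 0.009341 K/W
  R_aerogel blanket = (1/0.224 − 1/0.363)/(4πk) = 1.709/(4π·0.0162) = 8.397 K/W
R_cork board = ΣR − ΣR_known = 10.85 − 8.406 = 2.444 K/W
(1/r₁−1/r₂)/(4πk) = 2.444 ⇒ k = 1.154/(4π·2.444) = 0.0376 W/m·K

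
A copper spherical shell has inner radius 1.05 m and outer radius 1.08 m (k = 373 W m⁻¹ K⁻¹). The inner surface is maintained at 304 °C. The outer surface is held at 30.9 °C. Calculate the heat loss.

Q = 48400 kW

Q = 4πk·ΔT/(1/r₁ − 1/r₂) = 4π × 373 × 273.1 / (1/1.05 − 1/1.08) = 4.84×10^7 W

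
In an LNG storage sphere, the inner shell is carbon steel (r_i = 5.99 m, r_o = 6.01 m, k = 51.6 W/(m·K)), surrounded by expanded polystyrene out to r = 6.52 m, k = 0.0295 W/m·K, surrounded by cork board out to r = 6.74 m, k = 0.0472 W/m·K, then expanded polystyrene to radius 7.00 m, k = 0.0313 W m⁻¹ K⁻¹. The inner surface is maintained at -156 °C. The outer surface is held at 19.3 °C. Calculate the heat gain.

Q = 3.05 kW

Series thermal resistances, inner to outer:
  R_carbon steel = (1/5.99 − 1/6.01)/(4πk) = 5.556×10^-4/(4π·51.6) = 8.568×10^-7 K/W
  R_expanded polystyrene = (1/6.01 − 1/6.52)/(4πk) = 0.01302/(4π·0.0295) = 0.03511 K/W
  R_cork board = (1/6.52 − 1/6.74)/(4πk) = 0.005006/(4π·0.0472) = 0.008440 K/W
  R_expanded polystyrene = (1/6.74 − 1/7.00)/(4πk) = 0.005511/(4π·0.0313) = 0.01401 K/W
ΣR = 8.568×10^-7 + 0.03511 + 0.008440 + 0.01401 = 0.05756 K/W
Q = ΔT/ΣR = (-156 °C − 19.3 °C)/0.05756 = -3050 W
(Negative Q ⇒ heat flows inward; heat gain = 3050 W.)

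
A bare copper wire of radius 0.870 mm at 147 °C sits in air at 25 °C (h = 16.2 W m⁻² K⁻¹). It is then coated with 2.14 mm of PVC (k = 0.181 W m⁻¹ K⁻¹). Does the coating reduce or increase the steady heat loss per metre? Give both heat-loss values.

increases: 10.8 → 28.0 W/m

Critical radius for a cylinder: r_cr = k/h = 0.0112 m = 1.12 cm.
Outer radius after coating: r₂ = 8.70×10^-4 + 0.00214 = 0.003010 m.
Since r₁ < r_cr and r₂ ≤ r_cr, the coating moves toward the maximum at r_cr — heat loss rises.
Bare: R = 1/(2πr₁h) = 11.29 m·K/W; Q = 122/11.29 = 10.8 W/m.
Coated: R = R_cond + R_conv = 4.355 m·K/W; Q = 122/4.355 = 28.0 W/m.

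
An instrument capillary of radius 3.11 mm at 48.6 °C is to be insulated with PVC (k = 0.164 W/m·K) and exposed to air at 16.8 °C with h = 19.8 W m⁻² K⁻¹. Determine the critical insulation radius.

r_cr = 0.828 cm

For a cylinder, r_cr = k_ins/h = 0.164/19.8 = 0.00828 m = 0.828 cm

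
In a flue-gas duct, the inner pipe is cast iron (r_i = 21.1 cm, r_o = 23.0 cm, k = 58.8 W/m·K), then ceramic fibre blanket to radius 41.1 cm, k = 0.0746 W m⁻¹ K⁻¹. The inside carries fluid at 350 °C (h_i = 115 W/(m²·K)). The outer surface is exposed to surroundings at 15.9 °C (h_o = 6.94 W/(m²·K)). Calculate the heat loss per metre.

Resistance network (inner→outer):
  R'_conv,in = 1/(2πr h) = 1/(2π·0.211·115) = 0.006559 m·K/W
  R'_cast iron = ln(0.230/0.211)/(2πk) = 0.08622/(2π·58.8) = 2.334×10^-4 m·K/W
  R'_ceramic fibre blanket = ln(0.411/0.230)/(2πk) = 0.5805/(2π·0.0746) = 1.238 m·K/W
  R'_conv,out = 1/(2πr h) = 1/(2π·0.411·6.94) = 0.05580 m·K/W
ΣR = 0.006559 + 2.334×10^-4 + 1.238 + 0.05580 = 1.301 m·K/W
Q' = ΔT/ΣR = (350 °C − 15.9 °C)/1.301 = 257 W/m

Q' = 257 W/m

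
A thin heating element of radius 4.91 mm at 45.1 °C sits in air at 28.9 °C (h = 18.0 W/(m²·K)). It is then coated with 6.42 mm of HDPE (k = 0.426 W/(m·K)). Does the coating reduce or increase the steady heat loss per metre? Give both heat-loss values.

increases: 9.00 → 14.8 W/m

Critical radius for a cylinder: r_cr = k/h = 0.0237 m = 2.37 cm.
Outer radius after coating: r₂ = 0.00491 + 0.00642 = 0.01133 m.
Since r₁ < r_cr and r₂ ≤ r_cr, the coating moves toward the maximum at r_cr — heat loss rises.
Bare: R = 1/(2πr₁h) = 1.801 m·K/W; Q = 16.2/1.801 = 9.00 W/m.
Coated: R = R_cond + R_conv = 1.093 m·K/W; Q = 16.2/1.093 = 14.8 W/m.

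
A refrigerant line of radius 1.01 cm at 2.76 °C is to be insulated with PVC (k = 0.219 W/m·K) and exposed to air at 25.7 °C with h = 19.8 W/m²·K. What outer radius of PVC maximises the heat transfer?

For a cylinder, r_cr = k_ins/h = 0.219/19.8 = 0.0111 m = 1.11 cm

r_cr = 1.11 cm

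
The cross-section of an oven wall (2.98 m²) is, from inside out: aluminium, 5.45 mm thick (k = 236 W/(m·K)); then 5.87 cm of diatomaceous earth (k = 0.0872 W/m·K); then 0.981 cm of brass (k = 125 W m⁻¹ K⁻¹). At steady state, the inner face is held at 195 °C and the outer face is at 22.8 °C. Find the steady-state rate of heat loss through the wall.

Treat each layer as a resistance in series:
  R_aluminium = L/(kA) = 0.00545/(236·2.98) = 7.749×10^-6 K/W
  R_diatomaceous earth = L/(kA) = 0.0587/(0.0872·2.98) = 0.2259 K/W
  R_brass = L/(kA) = 0.00981/(125·2.98) = 2.634×10^-5 K/W
ΣR = 7.749×10^-6 + 0.2259 + 2.634×10^-5 = 0.2259 K/W
Q = ΔT/ΣR = (195 °C − 22.8 °C)/0.2259 = 762 W

Q = 762 W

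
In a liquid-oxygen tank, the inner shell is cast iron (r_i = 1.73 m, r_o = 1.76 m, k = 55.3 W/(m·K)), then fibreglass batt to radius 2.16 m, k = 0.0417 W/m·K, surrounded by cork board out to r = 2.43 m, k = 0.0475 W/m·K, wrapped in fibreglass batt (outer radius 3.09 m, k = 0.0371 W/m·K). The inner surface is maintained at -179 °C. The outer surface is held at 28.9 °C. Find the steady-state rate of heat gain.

Series thermal resistances, inner to outer:
  R_cast iron = (1/1.73 − 1/1.76)/(4πk) = 0.009853/(4π·55.3) = 1.418×10^-5 K/W
  R_fibreglass batt = (1/1.76 − 1/2.16)/(4πk) = 0.1052/(4π·0.0417) = 0.2008 K/W
  R_cork board = (1/2.16 − 1/2.43)/(4πk) = 0.05144/(4π·0.0475) = 0.08618 K/W
  R_fibreglass batt = (1/2.43 − 1/3.09)/(4πk) = 0.08790/(4π·0.0371) = 0.1885 K/W
ΣR = 1.418×10^-5 + 0.2008 + 0.08618 + 0.1885 = 0.4755 K/W
Q = ΔT/ΣR = (-179 °C − 28.9 °C)/0.4755 = -437 W
(Negative Q ⇒ heat flows inward; heat gain = 437 W.)

Q = 437 W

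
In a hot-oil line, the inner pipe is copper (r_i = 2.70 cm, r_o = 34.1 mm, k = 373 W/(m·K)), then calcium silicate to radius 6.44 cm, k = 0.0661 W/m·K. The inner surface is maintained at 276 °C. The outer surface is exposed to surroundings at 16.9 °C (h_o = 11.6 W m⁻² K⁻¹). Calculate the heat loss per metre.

Treat each layer as a resistance in series:
  R'_copper = ln(0.0341/0.0270)/(2πk) = 0.2335/(2π·373) = 9.962×10^-5 m·K/W
  R'_calcium silicate = ln(0.0644/0.0341)/(2πk) = 0.6358/(2π·0.0661) = 1.531 m·K/W
  R'_conv,out = 1/(2πr h) = 1/(2π·0.0644·11.6) = 0.2130 m·K/W
ΣR = 9.962×10^-5 + 1.531 + 0.2130 = 1.744 m·K/W
Q' = ΔT/ΣR = (276 °C − 16.9 °C)/1.744 = 149 W/m

Q' = 149 W/m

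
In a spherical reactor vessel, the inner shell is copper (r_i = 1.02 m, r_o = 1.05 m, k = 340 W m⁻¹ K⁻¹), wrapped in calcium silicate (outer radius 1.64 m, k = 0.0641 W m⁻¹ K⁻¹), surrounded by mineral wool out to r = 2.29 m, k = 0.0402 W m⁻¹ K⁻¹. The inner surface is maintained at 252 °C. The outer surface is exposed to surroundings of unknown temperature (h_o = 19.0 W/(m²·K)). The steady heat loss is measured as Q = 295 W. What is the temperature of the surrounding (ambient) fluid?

T_out = 25.2 °C

Series resistances:
  R_copper = (1/1.02 − 1/1.05)/(4πk) = 0.02801/(4π·340) = 6.556×10^-6 K/W
  R_calcium silicate = (1/1.05 − 1/1.64)/(4πk) = 0.3426/(4π·0.0641) = 0.4254 K/W
  R_mineral wool = (1/1.64 − 1/2.29)/(4πk) = 0.1731/(4π·0.0402) = 0.3426 K/W
  R_conv,out = 1/(4πr²h) = 1/(4π·2.29²·19.0) = 7.987×10^-4 K/W
ΣR = 0.7688 K/W
ΔT = Q·ΣR = 295 × 0.7688 = 226.8 K
Heat flows outward, so T_out = T_in − ΔT = 252 − 226.8 = 25.2 °C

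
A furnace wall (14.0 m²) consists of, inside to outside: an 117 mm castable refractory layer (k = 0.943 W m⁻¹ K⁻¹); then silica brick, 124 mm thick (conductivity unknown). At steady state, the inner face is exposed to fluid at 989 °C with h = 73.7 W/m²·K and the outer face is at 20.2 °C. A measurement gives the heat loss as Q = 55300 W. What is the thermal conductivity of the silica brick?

k = 1.15 W/m·K

ΣR = ΔT/Q = |989 − 20.2|/55300 = 0.01752 K/W
Known resistances:
  R_conv,in = 1/(hA) = 1/(73.7·14.0) = 9.692×10^-4 K/W
  R_castable refractory = L/(kA) = 0.117/(0.943·14.0) = 0.008862 K/W
R_silica brick = ΣR − ΣR_known = 0.01752 − 0.009831 = 0.007689 K/W
L/(kA) = 0.007689 ⇒ k = 0.124/(0.007689·14.0) = 1.15 W/m·K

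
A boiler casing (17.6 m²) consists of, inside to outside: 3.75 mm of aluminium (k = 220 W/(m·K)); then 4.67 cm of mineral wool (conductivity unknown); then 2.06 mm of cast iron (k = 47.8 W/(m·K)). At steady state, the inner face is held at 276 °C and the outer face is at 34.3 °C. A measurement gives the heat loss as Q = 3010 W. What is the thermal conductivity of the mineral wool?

k = 0.0330 W/m·K

ΣR = ΔT/Q = |276 − 34.3|/3010 = 0.08030 K/W
Known resistances:
  R_aluminium = L/(kA) = 0.00375/(220·17.6) = 9.685×10^-7 K/W
  R_cast iron = L/(kA) = 0.00206/(47.8·17.6) = 2.449×10^-6 K/W
R_mineral wool = ΣR − ΣR_known = 0.08030 − 3.417×10^-6 = 0.08030 K/W
L/(kA) = 0.08030 ⇒ k = 0.0467/(0.08030·17.6) = 0.0330 W/m·K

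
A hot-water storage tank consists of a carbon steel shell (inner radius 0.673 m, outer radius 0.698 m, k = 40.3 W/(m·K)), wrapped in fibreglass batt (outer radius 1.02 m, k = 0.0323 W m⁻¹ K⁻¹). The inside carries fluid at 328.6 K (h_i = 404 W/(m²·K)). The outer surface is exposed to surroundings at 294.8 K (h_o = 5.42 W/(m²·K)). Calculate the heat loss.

Treat each layer as a resistance in series:
  R_conv,in = 1/(4πr²h) = 1/(4π·0.673²·404) = 4.349×10^-4 K/W
  R_carbon steel = (1/0.673 − 1/0.698)/(4πk) = 0.05322/(4π·40.3) = 1.051×10^-4 K/W
  R_fibreglass batt = (1/0.698 − 1/1.02)/(4πk) = 0.4523/(4π·0.0323) = 1.114 K/W
  R_conv,out = 1/(4πr²h) = 1/(4π·1.02²·5.42) = 0.01411 K/W
ΣR = 4.349×10^-4 + 1.051×10^-4 + 1.114 + 0.01411 = 1.129 K/W
Q = ΔT/ΣR = (328.6 K − 294.8 K)/1.129 = 29.9 W

Q = 29.9 W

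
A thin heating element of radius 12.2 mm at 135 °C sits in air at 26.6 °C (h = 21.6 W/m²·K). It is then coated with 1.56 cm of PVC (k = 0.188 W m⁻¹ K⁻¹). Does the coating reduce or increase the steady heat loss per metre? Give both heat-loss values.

reduces: 179 → 113 W/m

Critical radius for a cylinder: r_cr = k/h = 0.00870 m = 0.870 cm.
Outer radius after coating: r₂ = 0.0122 + 0.0156 = 0.0278 m.
Since r₁ ≥ r_cr, any added insulation reduces the heat loss.
Bare: R = 1/(2πr₁h) = 0.6040 m·K/W; Q = 108.4/0.6040 = 179 W/m.
Coated: R = R_cond + R_conv = 0.9623 m·K/W; Q = 108.4/0.9623 = 113 W/m.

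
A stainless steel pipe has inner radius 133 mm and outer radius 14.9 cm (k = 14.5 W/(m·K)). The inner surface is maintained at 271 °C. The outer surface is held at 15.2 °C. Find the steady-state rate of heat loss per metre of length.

Q' = 2πk·ΔT/ln(r₂/r₁) = 2π × 14.5 × 255.8 / ln(0.149/0.133) = 2.05×10^5 W/m

Q' = 205 kW/m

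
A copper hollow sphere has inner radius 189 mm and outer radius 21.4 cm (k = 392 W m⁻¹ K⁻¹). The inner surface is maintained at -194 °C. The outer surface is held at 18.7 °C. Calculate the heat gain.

Q = 4πk·ΔT/(1/r₁ − 1/r₂) = 4π × 392 × 212.7 / (1/0.189 − 1/0.214) = 1.70×10^6 W

Q = 1700 kW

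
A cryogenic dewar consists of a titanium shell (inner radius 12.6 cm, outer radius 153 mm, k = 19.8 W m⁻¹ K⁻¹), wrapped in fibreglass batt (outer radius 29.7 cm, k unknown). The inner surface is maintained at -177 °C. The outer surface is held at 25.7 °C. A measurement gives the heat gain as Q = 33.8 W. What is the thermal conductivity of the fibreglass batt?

k = 0.0421 W/m·K

ΣR = ΔT/Q = |-177 − 25.7|/33.8 = 5.997 K/W
Known resistances:
  R_titanium = (1/0.126 − 1/0.153)/(4πk) = 1.401/(4π·19.8) = 0.005629 K/W
R_fibreglass batt = ΣR − ΣR_known = 5.997 − 0.005629 = 5.991 K/W
(1/r₁−1/r₂)/(4πk) = 5.991 ⇒ k = 3.169/(4π·5.991) = 0.0421 W/m·K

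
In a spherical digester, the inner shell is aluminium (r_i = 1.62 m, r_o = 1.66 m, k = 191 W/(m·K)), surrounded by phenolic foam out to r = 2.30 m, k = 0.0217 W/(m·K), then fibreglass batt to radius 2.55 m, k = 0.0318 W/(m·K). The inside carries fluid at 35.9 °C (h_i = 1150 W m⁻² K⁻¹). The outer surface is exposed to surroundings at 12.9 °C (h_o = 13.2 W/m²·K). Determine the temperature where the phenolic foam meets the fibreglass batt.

T = 16.3 °C

Resistance network (inner→outer):
  R_conv,in = 1/(4πr²h) = 1/(4π·1.62²·1150) = 2.637×10^-5 K/W
  R_aluminium = (1/1.62 − 1/1.66)/(4πk) = 0.01487/(4π·191) = 6.197×10^-6 K/W
  R_phenolic foam = (1/1.66 − 1/2.30)/(4πk) = 0.1676/(4π·0.0217) = 0.6147 K/W
  R_fibreglass batt = (1/2.30 − 1/2.55)/(4πk) = 0.04263/(4π·0.0318) = 0.1067 K/W
  R_conv,out = 1/(4πr²h) = 1/(4π·2.55²·13.2) = 9.271×10^-4 K/W
ΣR = 2.637×10^-5 + 6.197×10^-6 + 0.6147 + 0.1067 + 9.271×10^-4 = 0.7224 K/W
Q = ΔT/ΣR = (35.9 °C − 12.9 °C)/0.7224 = 31.84 W
From the inner boundary to the phenolic foam/fibreglass batt interface, ΣR_partial = 0.6147 K/W.
T_interface = T_in − Q·ΣR_partial = 35.9 °C − (31.84)(0.6147) = 16.3 °C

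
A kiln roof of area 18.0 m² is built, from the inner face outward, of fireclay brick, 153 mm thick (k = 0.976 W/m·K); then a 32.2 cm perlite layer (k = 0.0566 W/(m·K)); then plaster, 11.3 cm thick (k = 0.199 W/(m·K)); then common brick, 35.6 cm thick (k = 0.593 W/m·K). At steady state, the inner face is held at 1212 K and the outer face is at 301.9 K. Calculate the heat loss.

Treat each layer as a resistance in series:
  R_fireclay brick = L/(kA) = 0.153/(0.976·18.0) = 0.008709 K/W
  R_perlite = L/(kA) = 0.322/(0.0566·18.0) = 0.3161 K/W
  R_plaster = L/(kA) = 0.113/(0.199·18.0) = 0.03155 K/W
  R_common brick = L/(kA) = 0.356/(0.593·18.0) = 0.03335 K/W
ΣR = 0.008709 + 0.3161 + 0.03155 + 0.03335 = 0.3897 K/W
Q = ΔT/ΣR = (1212 K − 301.9 K)/0.3897 = 2340 W

Q = 2340 W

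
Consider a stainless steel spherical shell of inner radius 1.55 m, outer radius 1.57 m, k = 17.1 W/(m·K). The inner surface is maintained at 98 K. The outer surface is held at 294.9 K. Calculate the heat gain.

Q = 5150 kW

Q = 4πk·ΔT/(1/r₁ − 1/r₂) = 4π × 17.1 × 196.9 / (1/1.55 − 1/1.57) = 5.15×10^6 W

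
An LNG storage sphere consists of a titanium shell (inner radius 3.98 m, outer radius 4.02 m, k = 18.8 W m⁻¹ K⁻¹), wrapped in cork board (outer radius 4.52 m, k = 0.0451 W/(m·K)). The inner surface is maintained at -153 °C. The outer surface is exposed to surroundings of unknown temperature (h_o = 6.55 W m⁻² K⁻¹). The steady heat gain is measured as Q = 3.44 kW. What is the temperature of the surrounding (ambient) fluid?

T_out = 16.1 °C

Sum the resistances:
  R_titanium = (1/3.98 − 1/4.02)/(4πk) = 0.002500/(4π·18.8) = 1.058×10^-5 K/W
  R_cork board = (1/4.02 − 1/4.52)/(4πk) = 0.02752/(4π·0.0451) = 0.04855 K/W
  R_conv,out = 1/(4πr²h) = 1/(4π·4.52²·6.55) = 5.947×10^-4 K/W
ΣR = 0.04916 K/W
ΔT = Q·ΣR = 3440 × 0.04916 = 169.1 K
Heat flows inward, so T_out = T_in + ΔT = -153 + 169.1 = 16.1 °C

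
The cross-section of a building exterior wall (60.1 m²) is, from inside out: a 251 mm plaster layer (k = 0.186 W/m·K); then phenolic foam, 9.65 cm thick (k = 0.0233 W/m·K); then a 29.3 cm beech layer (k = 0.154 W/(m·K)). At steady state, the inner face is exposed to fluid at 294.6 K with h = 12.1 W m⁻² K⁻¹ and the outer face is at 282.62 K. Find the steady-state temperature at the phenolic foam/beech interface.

T = 285.7 K

Treat each layer as a resistance in series:
  R_conv,in = 1/(hA) = 1/(12.1·60.1) = 0.001375 K/W
  R_plaster = L/(kA) = 0.251/(0.186·60.1) = 0.02245 K/W
  R_phenolic foam = L/(kA) = 0.0965/(0.0233·60.1) = 0.06891 K/W
  R_beech = L/(kA) = 0.293/(0.154·60.1) = 0.03166 K/W
ΣR = 0.001375 + 0.02245 + 0.06891 + 0.03166 = 0.1244 K/W
Q = ΔT/ΣR = (294.6 K − 282.62 K)/0.1244 = 96.30 W
From the inner boundary to the phenolic foam/beech interface, ΣR_partial = 0.09273 K/W.
T_interface = T_in − Q·ΣR_partial = 294.6 K − (96.30)(0.09273) = 285.7 K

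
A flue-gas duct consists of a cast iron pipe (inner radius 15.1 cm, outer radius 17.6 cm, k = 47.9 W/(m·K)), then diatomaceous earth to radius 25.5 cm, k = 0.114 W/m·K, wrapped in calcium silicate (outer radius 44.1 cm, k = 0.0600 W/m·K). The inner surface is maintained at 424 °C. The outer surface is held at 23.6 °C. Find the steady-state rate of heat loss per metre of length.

Treat each layer as a resistance in series:
  R'_cast iron = ln(0.176/0.151)/(2πk) = 0.1532/(2π·47.9) = 5.090×10^-4 m·K/W
  R'_diatomaceous earth = ln(0.255/0.176)/(2πk) = 0.3708/(2π·0.114) = 0.5176 m·K/W
  R'_calcium silicate = ln(0.441/0.255)/(2πk) = 0.5478/(2π·0.0600) = 1.453 m·K/W
ΣR = 5.090×10^-4 + 0.5176 + 1.453 = 1.971 m·K/W
Q' = ΔT/ΣR = (424 °C − 23.6 °C)/1.971 = 203 W/m

Q' = 203 W/m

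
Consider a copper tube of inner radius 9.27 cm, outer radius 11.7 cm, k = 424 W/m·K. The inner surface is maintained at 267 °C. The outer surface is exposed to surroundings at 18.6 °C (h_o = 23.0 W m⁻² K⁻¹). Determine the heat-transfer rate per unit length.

Q' = 4.19 kW/m

Treat each layer as a resistance in series:
  R'_copper = ln(0.117/0.0927)/(2πk) = 0.2328/(2π·424) = 8.739×10^-5 m·K/W
  R'_conv,out = 1/(2πr h) = 1/(2π·0.117·23.0) = 0.05914 m·K/W
ΣR = 8.739×10^-5 + 0.05914 = 0.05923 m·K/W
Q' = ΔT/ΣR = (267 °C − 18.6 °C)/0.05923 = 4190 W/m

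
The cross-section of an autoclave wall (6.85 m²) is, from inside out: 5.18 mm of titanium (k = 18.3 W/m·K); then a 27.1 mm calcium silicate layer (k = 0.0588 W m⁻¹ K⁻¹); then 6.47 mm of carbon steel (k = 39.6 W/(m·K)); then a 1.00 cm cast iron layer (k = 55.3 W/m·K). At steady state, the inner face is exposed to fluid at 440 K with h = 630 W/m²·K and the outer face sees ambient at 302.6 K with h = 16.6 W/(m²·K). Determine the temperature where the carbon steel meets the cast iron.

Treat each layer as a resistance in series:
  R_conv,in = 1/(hA) = 1/(630·6.85) = 2.317×10^-4 K/W
  R_titanium = L/(kA) = 0.00518/(18.3·6.85) = 4.132×10^-5 K/W
  R_calcium silicate = L/(kA) = 0.0271/(0.0588·6.85) = 0.06728 K/W
  R_carbon steel = L/(kA) = 0.00647/(39.6·6.85) = 2.385×10^-5 K/W
  R_cast iron = L/(kA) = 0.0100/(55.3·6.85) = 2.640×10^-5 K/W
  R_conv,out = 1/(hA) = 1/(16.6·6.85) = 0.008794 K/W
ΣR = 2.317×10^-4 + 4.132×10^-5 + 0.06728 + 2.385×10^-5 + 2.640×10^-5 + 0.008794 = 0.07640 K/W
Q = ΔT/ΣR = (440 K − 302.6 K)/0.07640 = 1798 W
From the inner boundary to the carbon steel/cast iron interface, ΣR_partial = 0.06758 K/W.
T_interface = T_in − Q·ΣR_partial = 440 K − (1798)(0.06758) = 318.5 K

T = 318.5 K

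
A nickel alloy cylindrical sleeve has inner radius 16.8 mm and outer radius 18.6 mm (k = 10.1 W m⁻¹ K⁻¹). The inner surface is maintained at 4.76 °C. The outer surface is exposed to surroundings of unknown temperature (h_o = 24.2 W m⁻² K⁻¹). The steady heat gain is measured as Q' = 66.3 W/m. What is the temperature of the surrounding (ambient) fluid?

Series resistances:
  R'_nickel alloy = ln(0.0186/0.0168)/(2πk) = 0.1018/(2π·10.1) = 0.001604 m·K/W
  R'_conv,out = 1/(2πr h) = 1/(2π·0.0186·24.2) = 0.3536 m·K/W
ΣR = 0.3552 m·K/W
ΔT = Q'·ΣR = 66.3 × 0.3552 = 23.55 K
Heat flows inward, so T_out = T_in + ΔT = 4.76 + 23.55 = 28.3 °C

T_out = 28.3 °C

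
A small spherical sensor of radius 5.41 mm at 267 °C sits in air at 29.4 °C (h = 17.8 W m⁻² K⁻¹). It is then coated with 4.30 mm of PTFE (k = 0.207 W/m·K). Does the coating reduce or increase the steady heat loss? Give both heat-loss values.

Critical radius for a sphere: r_cr = 2k/h = 0.0233 m = 2.33 cm.
Outer radius after coating: r₂ = 0.00541 + 0.00430 = 0.00971 m.
Since r₁ < r_cr and r₂ ≤ r_cr, the coating moves toward the maximum at r_cr — heat loss rises.
Bare: R = 1/(4πr₁²h) = 152.7 K/W; Q = 237.6/152.7 = 1.56 W.
Coated: R = R_cond + R_conv = 78.88 K/W; Q = 237.6/78.88 = 3.01 W.

increases: 1.56 → 3.01 W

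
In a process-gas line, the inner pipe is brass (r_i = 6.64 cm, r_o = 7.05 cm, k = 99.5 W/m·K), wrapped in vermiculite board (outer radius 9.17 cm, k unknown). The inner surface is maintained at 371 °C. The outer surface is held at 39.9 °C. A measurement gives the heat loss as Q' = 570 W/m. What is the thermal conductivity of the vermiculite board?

k = 0.0720 W/m·K

ΣR = ΔT/Q' = |371 − 39.9|/570 = 0.5809 m·K/W
Known resistances:
  R'_brass = ln(0.0705/0.0664)/(2πk) = 0.05992/(2π·99.5) = 9.584×10^-5 m·K/W
R_vermiculite board = ΣR − ΣR_known = 0.5809 − 9.584×10^-5 = 0.5808 m·K/W
ln(r₂/r₁)/(2πk) = 0.5808 ⇒ k = 0.2629/(2π·0.5808) = 0.0720 W/m·K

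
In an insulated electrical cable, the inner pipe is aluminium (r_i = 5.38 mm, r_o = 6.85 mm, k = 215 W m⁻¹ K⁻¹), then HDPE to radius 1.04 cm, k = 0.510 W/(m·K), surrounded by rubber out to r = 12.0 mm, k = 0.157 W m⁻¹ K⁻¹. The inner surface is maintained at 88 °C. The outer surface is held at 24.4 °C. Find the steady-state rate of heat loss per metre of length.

Q' = 231 W/m

Resistance network (inner→outer):
  R'_aluminium = ln(0.00685/0.00538)/(2πk) = 0.2416/(2π·215) = 1.788×10^-4 m·K/W
  R'_HDPE = ln(0.0104/0.00685)/(2πk) = 0.4176/(2π·0.510) = 0.1303 m·K/W
  R'_rubber = ln(0.0120/0.0104)/(2πk) = 0.1431/(2π·0.157) = 0.1451 m·K/W
ΣR = 1.788×10^-4 + 0.1303 + 0.1451 = 0.2756 m·K/W
Q' = ΔT/ΣR = (88 °C − 24.4 °C)/0.2756 = 231 W/m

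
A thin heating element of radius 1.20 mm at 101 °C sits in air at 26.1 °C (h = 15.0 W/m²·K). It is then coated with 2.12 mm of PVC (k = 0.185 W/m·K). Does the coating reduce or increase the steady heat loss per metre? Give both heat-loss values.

increases: 8.47 → 18.4 W/m

Critical radius for a cylinder: r_cr = k/h = 0.0123 m = 1.23 cm.
Outer radius after coating: r₂ = 0.00120 + 0.00212 = 0.00332 m.
Since r₁ < r_cr and r₂ ≤ r_cr, the coating moves toward the maximum at r_cr — heat loss rises.
Bare: R = 1/(2πr₁h) = 8.842 m·K/W; Q = 74.9/8.842 = 8.47 W/m.
Coated: R = R_cond + R_conv = 4.071 m·K/W; Q = 74.9/4.071 = 18.4 W/m.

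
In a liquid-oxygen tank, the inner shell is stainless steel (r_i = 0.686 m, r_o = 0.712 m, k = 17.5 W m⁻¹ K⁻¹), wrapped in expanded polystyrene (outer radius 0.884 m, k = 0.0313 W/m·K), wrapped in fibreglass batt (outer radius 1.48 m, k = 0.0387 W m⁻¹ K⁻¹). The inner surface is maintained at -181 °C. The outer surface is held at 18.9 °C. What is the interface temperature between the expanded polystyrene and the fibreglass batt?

T = -95.9 °C

Treat each layer as a resistance in series:
  R_stainless steel = (1/0.686 − 1/0.712)/(4πk) = 0.05323/(4π·17.5) = 2.421×10^-4 K/W
  R_expanded polystyrene = (1/0.712 − 1/0.884)/(4πk) = 0.2733/(4π·0.0313) = 0.6948 K/W
  R_fibreglass batt = (1/0.884 − 1/1.48)/(4πk) = 0.4555/(4π·0.0387) = 0.9367 K/W
ΣR = 2.421×10^-4 + 0.6948 + 0.9367 = 1.632 K/W
Q = ΔT/ΣR = (-181 °C − 18.9 °C)/1.632 = -122.5 W
From the inner boundary to the expanded polystyrene/fibreglass batt interface, ΣR_partial = 0.6950 K/W.
T_interface = T_in − Q·ΣR_partial = -181 °C − (-122.5)(0.6950) = -95.9 °C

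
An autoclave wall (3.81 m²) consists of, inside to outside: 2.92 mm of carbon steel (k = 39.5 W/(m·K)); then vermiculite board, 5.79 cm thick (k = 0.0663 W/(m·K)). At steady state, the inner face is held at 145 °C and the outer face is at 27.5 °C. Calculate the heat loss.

Treat each layer as a resistance in series:
  R_carbon steel = L/(kA) = 0.00292/(39.5·3.81) = 1.940×10^-5 K/W
  R_vermiculite board = L/(kA) = 0.0579/(0.0663·3.81) = 0.2292 K/W
ΣR = 1.940×10^-5 + 0.2292 = 0.2292 K/W
Q = ΔT/ΣR = (145 °C − 27.5 °C)/0.2292 = 513 W

Q = 513 W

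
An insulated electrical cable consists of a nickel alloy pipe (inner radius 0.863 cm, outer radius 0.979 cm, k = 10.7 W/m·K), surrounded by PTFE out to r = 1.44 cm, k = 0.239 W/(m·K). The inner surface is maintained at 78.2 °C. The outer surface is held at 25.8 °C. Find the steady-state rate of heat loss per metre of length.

Q' = 202 W/m

Resistance network (inner→outer):
  R'_nickel alloy = ln(0.00979/0.00863)/(2πk) = 0.1261/(2π·10.7) = 0.001876 m·K/W
  R'_PTFE = ln(0.0144/0.00979)/(2πk) = 0.3859/(2π·0.239) = 0.2570 m·K/W
ΣR = 0.001876 + 0.2570 = 0.2589 m·K/W
Q' = ΔT/ΣR = (78.2 °C − 25.8 °C)/0.2589 = 202 W/m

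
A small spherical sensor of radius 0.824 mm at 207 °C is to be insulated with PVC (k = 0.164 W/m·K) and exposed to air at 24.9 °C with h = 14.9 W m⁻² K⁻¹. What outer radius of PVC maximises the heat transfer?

r_cr = 2.20 cm

For a sphere, r_cr = 2k_ins/h = 2·0.164/14.9 = 0.0220 m = 2.20 cm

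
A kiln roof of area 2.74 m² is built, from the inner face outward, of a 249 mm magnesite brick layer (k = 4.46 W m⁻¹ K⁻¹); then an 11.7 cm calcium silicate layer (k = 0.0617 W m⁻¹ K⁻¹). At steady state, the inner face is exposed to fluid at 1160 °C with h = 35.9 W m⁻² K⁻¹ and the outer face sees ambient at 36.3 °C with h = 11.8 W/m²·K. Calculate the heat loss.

Series thermal resistances, inner to outer:
  R_conv,in = 1/(hA) = 1/(35.9·2.74) = 0.01017 K/W
  R_magnesite brick = L/(kA) = 0.249/(4.46·2.74) = 0.02038 K/W
  R_calcium silicate = L/(kA) = 0.117/(0.0617·2.74) = 0.6921 K/W
  R_conv,out = 1/(hA) = 1/(11.8·2.74) = 0.03093 K/W
ΣR = 0.01017 + 0.02038 + 0.6921 + 0.03093 = 0.7536 K/W
Q = ΔT/ΣR = (1160 °C − 36.3 °C)/0.7536 = 1490 W

Q = 1490 W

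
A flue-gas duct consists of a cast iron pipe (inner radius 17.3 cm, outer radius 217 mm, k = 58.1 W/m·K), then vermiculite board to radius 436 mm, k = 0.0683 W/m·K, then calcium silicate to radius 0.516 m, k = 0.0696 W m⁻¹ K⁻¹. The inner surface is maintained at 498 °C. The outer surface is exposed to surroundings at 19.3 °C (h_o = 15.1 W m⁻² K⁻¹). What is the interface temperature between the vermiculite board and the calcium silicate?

T = 115 °C

Treat each layer as a resistance in series:
  R'_cast iron = ln(0.217/0.173)/(2πk) = 0.2266/(2π·58.1) = 6.207×10^-4 m·K/W
  R'_vermiculite board = ln(0.436/0.217)/(2πk) = 0.6977/(2π·0.0683) = 1.626 m·K/W
  R'_calcium silicate = ln(0.516/0.436)/(2πk) = 0.1685/(2π·0.0696) = 0.3852 m·K/W
  R'_conv,out = 1/(2πr h) = 1/(2π·0.516·15.1) = 0.02043 m·K/W
ΣR = 6.207×10^-4 + 1.626 + 0.3852 + 0.02043 = 2.032 m·K/W
Q' = ΔT/ΣR = (498 °C − 19.3 °C)/2.032 = 235.6 W/m
From the inner boundary to the vermiculite board/calcium silicate interface, ΣR_partial = 1.627 m·K/W.
T_interface = T_in − Q'·ΣR_partial = 498 °C − (235.6)(1.627) = 115 °C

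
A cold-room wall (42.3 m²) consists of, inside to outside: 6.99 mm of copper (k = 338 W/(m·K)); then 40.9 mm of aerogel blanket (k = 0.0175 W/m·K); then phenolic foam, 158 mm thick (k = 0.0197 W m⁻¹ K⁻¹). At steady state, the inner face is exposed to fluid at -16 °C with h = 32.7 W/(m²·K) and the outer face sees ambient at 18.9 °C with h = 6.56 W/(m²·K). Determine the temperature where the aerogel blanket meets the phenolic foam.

T = -8.16 °C

Resistance network (inner→outer):
  R_conv,in = 1/(hA) = 1/(32.7·42.3) = 7.230×10^-4 K/W
  R_copper = L/(kA) = 0.00699/(338·42.3) = 4.889×10^-7 K/W
  R_aerogel blanket = L/(kA) = 0.0409/(0.0175·42.3) = 0.05525 K/W
  R_phenolic foam = L/(kA) = 0.158/(0.0197·42.3) = 0.1896 K/W
  R_conv,out = 1/(hA) = 1/(6.56·42.3) = 0.003604 K/W
ΣR = 7.230×10^-4 + 4.889×10^-7 + 0.05525 + 0.1896 + 0.003604 = 0.2492 K/W
Q = ΔT/ΣR = (-16 °C − 18.9 °C)/0.2492 = -140.0 W
From the inner boundary to the aerogel blanket/phenolic foam interface, ΣR_partial = 0.05597 K/W.
T_interface = T_in − Q·ΣR_partial = -16 °C − (-140.0)(0.05597) = -8.16 °C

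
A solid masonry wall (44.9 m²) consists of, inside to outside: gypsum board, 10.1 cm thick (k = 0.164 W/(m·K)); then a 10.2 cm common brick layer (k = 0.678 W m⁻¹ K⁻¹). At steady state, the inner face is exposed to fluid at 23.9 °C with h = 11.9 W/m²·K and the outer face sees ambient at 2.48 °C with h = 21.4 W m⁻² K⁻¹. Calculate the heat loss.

Q = 1070 W

Resistance network (inner→outer):
  R_conv,in = 1/(hA) = 1/(11.9·44.9) = 0.001872 K/W
  R_gypsum board = L/(kA) = 0.101/(0.164·44.9) = 0.01372 K/W
  R_common brick = L/(kA) = 0.102/(0.678·44.9) = 0.003351 K/W
  R_conv,out = 1/(hA) = 1/(21.4·44.9) = 0.001041 K/W
ΣR = 0.001872 + 0.01372 + 0.003351 + 0.001041 = 0.01998 K/W
Q = ΔT/ΣR = (23.9 °C − 2.48 °C)/0.01998 = 1070 W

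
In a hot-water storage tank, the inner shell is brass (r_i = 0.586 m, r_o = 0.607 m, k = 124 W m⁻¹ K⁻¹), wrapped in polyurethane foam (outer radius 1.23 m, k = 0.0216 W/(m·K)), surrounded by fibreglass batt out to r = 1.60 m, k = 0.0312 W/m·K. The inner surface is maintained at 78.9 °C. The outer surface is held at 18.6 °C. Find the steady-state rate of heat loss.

Q = 17.0 W

Resistance network (inner→outer):
  R_brass = (1/0.586 − 1/0.607)/(4πk) = 0.05904/(4π·124) = 3.789×10^-5 K/W
  R_polyurethane foam = (1/0.607 − 1/1.23)/(4πk) = 0.8344/(4π·0.0216) = 3.074 K/W
  R_fibreglass batt = (1/1.23 − 1/1.60)/(4πk) = 0.1880/(4π·0.0312) = 0.4795 K/W
ΣR = 3.789×10^-5 + 3.074 + 0.4795 = 3.554 K/W
Q = ΔT/ΣR = (78.9 °C − 18.6 °C)/3.554 = 17.0 W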